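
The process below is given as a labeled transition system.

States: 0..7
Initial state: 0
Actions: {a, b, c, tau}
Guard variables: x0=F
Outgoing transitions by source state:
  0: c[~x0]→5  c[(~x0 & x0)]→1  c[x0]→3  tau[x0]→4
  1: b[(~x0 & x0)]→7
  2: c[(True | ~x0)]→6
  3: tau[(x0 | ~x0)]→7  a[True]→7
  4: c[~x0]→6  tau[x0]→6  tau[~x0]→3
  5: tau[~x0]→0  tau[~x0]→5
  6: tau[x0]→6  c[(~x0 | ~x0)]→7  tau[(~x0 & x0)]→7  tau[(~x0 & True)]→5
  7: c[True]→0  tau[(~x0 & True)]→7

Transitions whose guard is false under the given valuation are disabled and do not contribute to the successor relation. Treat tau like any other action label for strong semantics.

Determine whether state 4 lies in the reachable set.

12 transition(s) survive guard evaluation.
L0 = {0}
L1 = {5}  now seen {0,5}
Reach set: {0,5}

Answer: UNREACHABLE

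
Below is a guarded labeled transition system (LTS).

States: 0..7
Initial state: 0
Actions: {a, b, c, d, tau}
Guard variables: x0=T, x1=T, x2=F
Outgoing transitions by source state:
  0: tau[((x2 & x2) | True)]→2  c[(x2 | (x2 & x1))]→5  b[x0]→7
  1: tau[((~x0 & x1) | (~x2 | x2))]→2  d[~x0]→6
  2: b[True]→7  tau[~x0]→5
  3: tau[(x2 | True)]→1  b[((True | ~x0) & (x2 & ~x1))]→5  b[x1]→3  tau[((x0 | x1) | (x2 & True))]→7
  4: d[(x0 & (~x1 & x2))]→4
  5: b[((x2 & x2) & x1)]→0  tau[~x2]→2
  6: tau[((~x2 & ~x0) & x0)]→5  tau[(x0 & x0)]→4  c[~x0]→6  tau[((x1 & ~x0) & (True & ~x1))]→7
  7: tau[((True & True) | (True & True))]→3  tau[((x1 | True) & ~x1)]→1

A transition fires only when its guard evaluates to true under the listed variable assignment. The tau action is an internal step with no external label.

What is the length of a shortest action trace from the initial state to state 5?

Layered search for 5:
  depth 0: {0}
  depth 1: {2,7}
  depth 2: {3}
  depth 3: {1}
5 never appears.

Answer: UNREACHABLE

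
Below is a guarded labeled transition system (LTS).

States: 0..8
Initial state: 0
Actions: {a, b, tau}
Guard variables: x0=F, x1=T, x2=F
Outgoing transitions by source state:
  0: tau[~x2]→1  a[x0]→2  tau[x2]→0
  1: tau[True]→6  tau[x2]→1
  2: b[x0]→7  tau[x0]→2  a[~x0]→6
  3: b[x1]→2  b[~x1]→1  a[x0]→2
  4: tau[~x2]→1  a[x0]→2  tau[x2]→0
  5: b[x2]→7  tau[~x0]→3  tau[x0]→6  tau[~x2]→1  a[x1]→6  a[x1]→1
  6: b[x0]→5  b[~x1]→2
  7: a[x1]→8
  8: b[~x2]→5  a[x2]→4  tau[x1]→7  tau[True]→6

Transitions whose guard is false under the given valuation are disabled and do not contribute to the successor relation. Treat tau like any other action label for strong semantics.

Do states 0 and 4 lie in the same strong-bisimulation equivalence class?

Bisimulation quotient by refinement:
  round 0: {{0,1,2,3,4,5,6,7,8}}
  round 1: {{0,1,4},{2,7},{3},{5},{6},{8}}
  round 2: {{0,4},{1},{2},{3},{5},{6},{7},{8}}
Fixed point at round 3; 8 class(es).
0∈{0,4}, 4∈{0,4}

Answer: BISIMILAR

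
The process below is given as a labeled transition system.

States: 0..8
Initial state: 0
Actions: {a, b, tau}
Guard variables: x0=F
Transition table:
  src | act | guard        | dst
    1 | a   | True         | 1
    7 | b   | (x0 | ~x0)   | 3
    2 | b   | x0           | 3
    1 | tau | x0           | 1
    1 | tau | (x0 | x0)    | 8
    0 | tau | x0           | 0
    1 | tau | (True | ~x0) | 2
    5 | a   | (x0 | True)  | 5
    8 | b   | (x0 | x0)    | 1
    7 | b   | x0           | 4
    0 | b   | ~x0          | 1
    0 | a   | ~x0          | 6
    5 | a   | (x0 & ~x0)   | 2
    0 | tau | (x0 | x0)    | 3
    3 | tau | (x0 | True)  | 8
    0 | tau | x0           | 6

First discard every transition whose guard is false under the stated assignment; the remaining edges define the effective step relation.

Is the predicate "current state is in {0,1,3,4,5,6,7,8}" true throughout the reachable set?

Safe = {0,1,3,4,5,6,7,8}
R = {0,1,2,6}
  0: ✓
  1: ✓
  2: VIOLATES
  6: ✓
reach 2 via b·tau — violates

Answer: INVARIANT VIOLATED at state 2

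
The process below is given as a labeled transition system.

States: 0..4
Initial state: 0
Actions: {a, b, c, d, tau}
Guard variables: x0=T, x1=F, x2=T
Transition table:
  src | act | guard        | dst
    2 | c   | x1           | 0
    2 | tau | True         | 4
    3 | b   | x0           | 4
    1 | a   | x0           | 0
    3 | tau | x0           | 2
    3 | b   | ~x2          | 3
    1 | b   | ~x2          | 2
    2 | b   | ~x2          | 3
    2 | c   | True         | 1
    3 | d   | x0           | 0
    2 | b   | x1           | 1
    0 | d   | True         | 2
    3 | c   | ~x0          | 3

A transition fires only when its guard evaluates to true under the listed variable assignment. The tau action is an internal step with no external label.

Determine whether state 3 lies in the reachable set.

After dropping false guards: 7 live edges.
depth 0: {0}
depth 1: {2}  now seen {0,2}
depth 2: {1,4}  now seen {0,1,2,4}
R = {0,1,2,4}

Answer: UNREACHABLE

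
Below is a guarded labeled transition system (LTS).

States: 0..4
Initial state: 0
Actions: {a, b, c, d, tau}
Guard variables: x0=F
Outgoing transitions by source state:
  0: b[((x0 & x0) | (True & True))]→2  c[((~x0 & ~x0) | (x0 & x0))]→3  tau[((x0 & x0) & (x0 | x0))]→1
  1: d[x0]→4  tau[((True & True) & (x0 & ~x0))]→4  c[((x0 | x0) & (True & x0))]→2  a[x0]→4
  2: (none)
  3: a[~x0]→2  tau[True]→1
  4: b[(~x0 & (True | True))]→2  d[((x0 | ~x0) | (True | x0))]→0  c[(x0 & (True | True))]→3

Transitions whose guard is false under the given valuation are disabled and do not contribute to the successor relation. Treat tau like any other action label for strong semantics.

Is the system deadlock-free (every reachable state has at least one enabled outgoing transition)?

Reachable = {0,1,2,3}
  0: b→2  c→3  [2 out]
  1: ∅  [no exit]
  2: ∅  [no exit]
  3: a→2  tau→1  [2 out]
trace reaching 1: c·tau

Answer: DEADLOCK at state 1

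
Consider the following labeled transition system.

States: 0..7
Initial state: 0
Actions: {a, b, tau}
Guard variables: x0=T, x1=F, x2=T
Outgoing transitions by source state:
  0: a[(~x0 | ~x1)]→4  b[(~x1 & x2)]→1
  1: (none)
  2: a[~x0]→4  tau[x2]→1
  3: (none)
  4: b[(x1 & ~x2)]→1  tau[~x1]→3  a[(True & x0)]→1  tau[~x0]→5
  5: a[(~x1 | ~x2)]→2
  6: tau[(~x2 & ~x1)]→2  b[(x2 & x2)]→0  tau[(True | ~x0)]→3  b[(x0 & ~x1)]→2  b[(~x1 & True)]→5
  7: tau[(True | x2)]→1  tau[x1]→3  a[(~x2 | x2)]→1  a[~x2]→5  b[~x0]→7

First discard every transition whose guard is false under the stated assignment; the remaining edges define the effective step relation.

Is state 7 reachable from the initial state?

Answer: UNREACHABLE

Analysis:
After dropping false guards: 12 live edges.
depth 0: {0}
depth 1: {1,4}  cumulative {0,1,4}
depth 2: {3}  cumulative {0,1,3,4}
Reachable = {0,1,3,4}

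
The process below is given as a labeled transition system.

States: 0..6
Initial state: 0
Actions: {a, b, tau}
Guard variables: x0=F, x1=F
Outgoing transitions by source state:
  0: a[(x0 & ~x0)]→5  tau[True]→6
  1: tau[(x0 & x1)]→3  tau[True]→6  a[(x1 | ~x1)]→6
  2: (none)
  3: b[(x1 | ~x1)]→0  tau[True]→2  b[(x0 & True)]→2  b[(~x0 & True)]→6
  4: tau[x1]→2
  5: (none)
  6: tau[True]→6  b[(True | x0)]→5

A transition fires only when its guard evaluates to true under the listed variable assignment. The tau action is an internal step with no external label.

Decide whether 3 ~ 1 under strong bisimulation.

Answer: NOT BISIMILAR

Analysis:
Bisimulation quotient by refinement:
  π0 = {{0,1,2,3,4,5,6}}
  π1 = {{0},{1},{2,4,5},{3,6}}
  π2 = {{0},{1},{2,4,5},{3},{6}}
stable after 3 split(s): 5 block(s)
[3]={3}  [1]={1}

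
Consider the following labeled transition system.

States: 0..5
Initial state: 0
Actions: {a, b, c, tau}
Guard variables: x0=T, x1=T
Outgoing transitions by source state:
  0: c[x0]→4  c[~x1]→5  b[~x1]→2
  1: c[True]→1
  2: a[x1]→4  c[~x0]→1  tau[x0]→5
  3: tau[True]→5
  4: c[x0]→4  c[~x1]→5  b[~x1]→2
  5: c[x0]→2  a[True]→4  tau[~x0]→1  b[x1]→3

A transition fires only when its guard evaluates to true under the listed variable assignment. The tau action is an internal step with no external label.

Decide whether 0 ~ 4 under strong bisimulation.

Refine partition for ~:
  round 0: {{0,1,2,3,4,5}}
  round 1: {{0,1,4},{2},{3},{5}}
stable after 2 split(s): 4 block(s)
[0]={0,1,4}  [4]={0,1,4}

Answer: BISIMILAR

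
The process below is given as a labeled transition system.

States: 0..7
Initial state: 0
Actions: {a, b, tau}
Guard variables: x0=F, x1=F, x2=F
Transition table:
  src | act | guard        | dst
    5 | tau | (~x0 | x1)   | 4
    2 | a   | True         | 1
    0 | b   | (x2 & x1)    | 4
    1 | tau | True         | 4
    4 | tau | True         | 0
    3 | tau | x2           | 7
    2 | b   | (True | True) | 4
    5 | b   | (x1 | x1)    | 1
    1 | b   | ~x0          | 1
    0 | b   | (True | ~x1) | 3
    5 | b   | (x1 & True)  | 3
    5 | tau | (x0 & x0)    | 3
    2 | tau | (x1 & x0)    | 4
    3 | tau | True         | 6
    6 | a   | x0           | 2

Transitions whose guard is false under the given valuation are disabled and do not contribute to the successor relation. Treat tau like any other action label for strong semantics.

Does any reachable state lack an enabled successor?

Answer: DEADLOCK at state 6

Trace:
Reachable = {0,3,6}
  0: b→3  [deg 1]
  3: tau→6  [deg 1]
  6: ∅  [deadlock]
witness 6: b·tau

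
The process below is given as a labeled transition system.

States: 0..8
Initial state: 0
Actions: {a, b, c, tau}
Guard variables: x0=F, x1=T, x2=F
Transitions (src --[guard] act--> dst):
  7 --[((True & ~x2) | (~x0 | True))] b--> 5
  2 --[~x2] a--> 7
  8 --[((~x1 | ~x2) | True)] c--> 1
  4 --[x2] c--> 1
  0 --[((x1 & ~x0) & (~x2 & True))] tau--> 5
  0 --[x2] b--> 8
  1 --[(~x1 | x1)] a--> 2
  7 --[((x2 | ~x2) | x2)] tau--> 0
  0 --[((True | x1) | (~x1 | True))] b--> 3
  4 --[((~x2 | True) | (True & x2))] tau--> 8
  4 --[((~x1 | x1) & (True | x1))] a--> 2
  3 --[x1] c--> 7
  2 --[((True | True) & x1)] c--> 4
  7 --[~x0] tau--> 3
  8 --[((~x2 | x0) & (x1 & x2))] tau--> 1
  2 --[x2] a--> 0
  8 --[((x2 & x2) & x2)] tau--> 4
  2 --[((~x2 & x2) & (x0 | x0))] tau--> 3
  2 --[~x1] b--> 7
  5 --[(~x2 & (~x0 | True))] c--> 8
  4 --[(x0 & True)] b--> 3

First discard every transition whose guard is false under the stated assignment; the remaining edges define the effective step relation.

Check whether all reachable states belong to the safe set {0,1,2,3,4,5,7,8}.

Safe = {0,1,2,3,4,5,7,8}
R = {0,1,2,3,4,5,7,8}
  0: safe
  1: safe
  2: safe
  3: safe
  4: safe
  5: safe
  7: safe
  8: safe

Answer: INVARIANT HOLDS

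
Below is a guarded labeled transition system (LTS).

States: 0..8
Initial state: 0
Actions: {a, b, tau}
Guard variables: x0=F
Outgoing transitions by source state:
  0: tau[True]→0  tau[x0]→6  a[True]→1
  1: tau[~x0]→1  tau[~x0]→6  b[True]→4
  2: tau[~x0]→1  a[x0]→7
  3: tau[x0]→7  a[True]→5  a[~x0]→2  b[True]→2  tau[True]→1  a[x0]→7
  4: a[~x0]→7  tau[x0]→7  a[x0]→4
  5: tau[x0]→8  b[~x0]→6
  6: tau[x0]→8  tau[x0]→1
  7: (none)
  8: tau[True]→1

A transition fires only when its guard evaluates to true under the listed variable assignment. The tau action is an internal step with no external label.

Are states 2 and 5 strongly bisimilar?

Refine partition for ~:
  round 0: {{0,1,2,3,4,5,6,7,8}}
  round 1: {{0},{1},{2,8},{3},{4},{5},{6,7}}
stable after 2 split(s): 7 block(s)
[2]={2,8}  [5]={5}

Answer: NOT BISIMILAR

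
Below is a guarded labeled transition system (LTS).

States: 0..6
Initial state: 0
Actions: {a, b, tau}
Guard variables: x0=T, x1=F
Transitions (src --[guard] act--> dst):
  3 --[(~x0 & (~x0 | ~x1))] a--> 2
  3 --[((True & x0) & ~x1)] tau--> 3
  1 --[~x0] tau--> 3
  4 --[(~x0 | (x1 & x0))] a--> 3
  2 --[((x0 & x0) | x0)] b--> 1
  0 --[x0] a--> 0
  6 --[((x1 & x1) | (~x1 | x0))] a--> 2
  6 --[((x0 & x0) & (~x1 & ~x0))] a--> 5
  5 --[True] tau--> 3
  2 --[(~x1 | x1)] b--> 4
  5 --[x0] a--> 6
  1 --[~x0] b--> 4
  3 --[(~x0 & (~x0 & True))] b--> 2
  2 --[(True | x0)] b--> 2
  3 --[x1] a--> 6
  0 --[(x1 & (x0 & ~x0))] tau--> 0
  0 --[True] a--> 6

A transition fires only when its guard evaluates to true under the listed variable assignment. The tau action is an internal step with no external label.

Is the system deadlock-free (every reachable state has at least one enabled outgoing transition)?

Reachable = {0,1,2,4,6}
  0: a→0  a→6  [deg 2]
  1: ∅  [deadlock]
  2: b→1  b→2  b→4  [deg 3]
  4: ∅  [deadlock]
  6: a→2  [deg 1]
trace reaching 1: a·a·b

Answer: DEADLOCK at state 1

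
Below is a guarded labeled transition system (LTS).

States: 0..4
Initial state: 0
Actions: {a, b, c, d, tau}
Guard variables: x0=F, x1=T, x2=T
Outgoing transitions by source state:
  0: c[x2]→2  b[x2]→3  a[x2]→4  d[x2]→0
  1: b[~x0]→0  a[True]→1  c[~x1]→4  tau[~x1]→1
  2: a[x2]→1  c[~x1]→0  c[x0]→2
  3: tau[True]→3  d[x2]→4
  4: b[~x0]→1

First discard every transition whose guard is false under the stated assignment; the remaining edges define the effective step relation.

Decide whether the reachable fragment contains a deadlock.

R = {0,1,2,3,4}
  0: a→4  b→3  c→2  d→0  [deg 4]
  1: a→1  b→0  [deg 2]
  2: a→1  [deg 1]
  3: d→4  tau→3  [deg 2]
  4: b→1  [deg 1]

Answer: DEADLOCK-FREE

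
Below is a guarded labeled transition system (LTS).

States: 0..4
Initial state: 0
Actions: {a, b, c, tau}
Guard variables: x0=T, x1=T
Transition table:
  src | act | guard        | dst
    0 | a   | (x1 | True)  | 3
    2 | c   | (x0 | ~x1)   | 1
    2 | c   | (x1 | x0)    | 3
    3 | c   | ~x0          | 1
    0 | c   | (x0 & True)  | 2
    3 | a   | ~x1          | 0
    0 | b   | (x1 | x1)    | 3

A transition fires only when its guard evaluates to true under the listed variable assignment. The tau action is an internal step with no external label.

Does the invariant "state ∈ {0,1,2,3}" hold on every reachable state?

Answer: INVARIANT HOLDS

Working:
Inv-set: {0,1,2,3}
Reachable = {0,1,2,3}
  0: ok
  1: ok
  2: ok
  3: ok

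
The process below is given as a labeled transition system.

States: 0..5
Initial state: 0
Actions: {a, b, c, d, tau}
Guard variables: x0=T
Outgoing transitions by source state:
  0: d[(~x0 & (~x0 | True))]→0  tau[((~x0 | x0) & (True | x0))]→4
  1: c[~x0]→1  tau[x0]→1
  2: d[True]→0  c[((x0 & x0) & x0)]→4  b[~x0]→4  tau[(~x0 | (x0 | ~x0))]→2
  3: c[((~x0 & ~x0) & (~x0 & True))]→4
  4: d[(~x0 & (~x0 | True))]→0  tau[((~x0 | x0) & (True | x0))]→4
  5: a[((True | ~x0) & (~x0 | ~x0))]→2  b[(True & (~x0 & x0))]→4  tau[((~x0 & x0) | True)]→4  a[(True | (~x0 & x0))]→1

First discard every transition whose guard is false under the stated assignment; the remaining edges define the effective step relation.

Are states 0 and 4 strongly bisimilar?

Compute ~ classes (split until stable):
  π0 = {{0,1,2,3,4,5}}
  π1 = {{0,1,4},{2},{3},{5}}
Fixed point at round 2; 4 class(es).
class of 0: {0,1,4}; class of 4: {0,1,4}

Answer: BISIMILAR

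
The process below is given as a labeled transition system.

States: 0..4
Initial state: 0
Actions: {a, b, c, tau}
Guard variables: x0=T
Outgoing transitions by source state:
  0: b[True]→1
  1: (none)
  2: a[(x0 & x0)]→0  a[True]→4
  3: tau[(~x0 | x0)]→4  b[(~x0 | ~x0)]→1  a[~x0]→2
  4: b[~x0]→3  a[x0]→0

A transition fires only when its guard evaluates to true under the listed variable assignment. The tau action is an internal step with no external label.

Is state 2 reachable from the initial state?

Answer: UNREACHABLE

Analysis:
Guard filter leaves 5 enabled edge(s).
depth 0: {0}
depth 1: {1}  now seen {0,1}
Reachable = {0,1}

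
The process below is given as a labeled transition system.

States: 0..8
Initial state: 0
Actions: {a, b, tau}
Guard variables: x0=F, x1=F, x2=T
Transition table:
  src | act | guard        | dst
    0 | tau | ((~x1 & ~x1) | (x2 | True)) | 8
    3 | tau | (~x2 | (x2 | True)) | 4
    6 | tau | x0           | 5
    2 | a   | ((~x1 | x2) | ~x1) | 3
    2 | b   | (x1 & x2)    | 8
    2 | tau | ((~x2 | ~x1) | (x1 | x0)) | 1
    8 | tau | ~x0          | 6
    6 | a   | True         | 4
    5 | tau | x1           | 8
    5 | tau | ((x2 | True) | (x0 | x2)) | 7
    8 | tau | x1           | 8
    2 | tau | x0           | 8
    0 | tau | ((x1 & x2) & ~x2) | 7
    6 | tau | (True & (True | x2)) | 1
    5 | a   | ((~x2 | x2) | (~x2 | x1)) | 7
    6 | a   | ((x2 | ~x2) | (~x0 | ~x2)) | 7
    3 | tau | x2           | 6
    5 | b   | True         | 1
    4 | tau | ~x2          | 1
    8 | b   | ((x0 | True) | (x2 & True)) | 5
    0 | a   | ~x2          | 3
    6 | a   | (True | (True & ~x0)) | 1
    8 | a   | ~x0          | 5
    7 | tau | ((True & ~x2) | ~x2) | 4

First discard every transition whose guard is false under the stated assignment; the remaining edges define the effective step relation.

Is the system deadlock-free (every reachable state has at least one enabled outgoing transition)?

Reachable = {0,1,4,5,6,7,8}
  0: tau→8  [deg 1]
  1: ∅  [STUCK]
  4: ∅  [STUCK]
  5: a→7  b→1  tau→7  [deg 3]
  6: a→1  a→4  a→7  tau→1  [deg 4]
  7: ∅  [STUCK]
  8: a→5  b→5  tau→6  [deg 3]
trace reaching 1: tau·tau·a

Answer: DEADLOCK at state 1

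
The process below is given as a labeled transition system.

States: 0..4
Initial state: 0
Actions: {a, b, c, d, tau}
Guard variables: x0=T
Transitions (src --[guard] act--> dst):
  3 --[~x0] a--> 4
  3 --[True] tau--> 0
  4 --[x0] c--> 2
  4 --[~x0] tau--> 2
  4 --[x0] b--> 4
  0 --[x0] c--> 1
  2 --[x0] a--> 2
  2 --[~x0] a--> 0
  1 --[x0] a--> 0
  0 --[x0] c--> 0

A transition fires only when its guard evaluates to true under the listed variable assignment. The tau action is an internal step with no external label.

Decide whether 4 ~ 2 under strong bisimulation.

Answer: NOT BISIMILAR

Trace:
Bisimulation quotient by refinement:
  π0 = {{0,1,2,3,4}}
  π1 = {{0},{1,2},{3},{4}}
  π2 = {{0},{1},{2},{3},{4}}
5 equivalence class(es) (converged in 3)
4∈{4}, 2∈{2}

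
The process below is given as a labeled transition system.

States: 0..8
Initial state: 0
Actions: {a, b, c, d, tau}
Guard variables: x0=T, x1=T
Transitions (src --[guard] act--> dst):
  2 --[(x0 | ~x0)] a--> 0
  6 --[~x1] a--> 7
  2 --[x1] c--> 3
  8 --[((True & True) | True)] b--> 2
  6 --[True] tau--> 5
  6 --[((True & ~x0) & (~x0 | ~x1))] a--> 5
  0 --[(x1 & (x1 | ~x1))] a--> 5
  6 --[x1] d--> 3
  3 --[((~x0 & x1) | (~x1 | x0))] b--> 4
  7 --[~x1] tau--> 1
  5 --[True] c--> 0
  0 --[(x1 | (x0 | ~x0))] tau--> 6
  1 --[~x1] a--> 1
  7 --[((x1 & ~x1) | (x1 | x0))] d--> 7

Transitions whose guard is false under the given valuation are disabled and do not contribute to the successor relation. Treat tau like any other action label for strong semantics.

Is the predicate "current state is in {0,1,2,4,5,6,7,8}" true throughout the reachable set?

Answer: INVARIANT VIOLATED at state 3

Working:
Allowed set {0,1,2,4,5,6,7,8}
R = {0,3,4,5,6}
  0: ✓
  3: outside
  4: ✓
  5: ✓
  6: ✓
reach 3 via tau·d — violates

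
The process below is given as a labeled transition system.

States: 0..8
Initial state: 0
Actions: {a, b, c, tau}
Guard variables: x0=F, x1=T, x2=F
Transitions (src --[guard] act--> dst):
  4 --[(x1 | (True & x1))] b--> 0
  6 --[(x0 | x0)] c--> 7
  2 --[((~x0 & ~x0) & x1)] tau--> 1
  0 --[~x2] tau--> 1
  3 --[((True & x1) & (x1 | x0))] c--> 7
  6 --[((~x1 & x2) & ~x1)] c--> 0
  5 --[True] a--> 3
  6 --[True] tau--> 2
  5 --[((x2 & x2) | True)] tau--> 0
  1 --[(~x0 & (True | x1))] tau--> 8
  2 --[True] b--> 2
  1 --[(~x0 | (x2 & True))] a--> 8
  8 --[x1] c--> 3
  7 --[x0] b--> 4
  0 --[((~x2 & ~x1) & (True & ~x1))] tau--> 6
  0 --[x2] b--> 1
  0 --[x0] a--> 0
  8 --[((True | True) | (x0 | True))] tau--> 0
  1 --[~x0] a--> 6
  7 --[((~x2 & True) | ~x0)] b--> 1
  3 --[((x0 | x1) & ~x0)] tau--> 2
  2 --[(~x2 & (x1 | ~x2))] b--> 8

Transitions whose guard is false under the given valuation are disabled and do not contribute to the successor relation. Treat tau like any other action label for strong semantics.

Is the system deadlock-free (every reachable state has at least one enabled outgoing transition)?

Answer: DEADLOCK-FREE

Trace:
Reachable = {0,1,2,3,6,7,8}
  0: tau→1  [1 out]
  1: a→6  a→8  tau→8  [3 out]
  2: b→2  b→8  tau→1  [3 out]
  3: c→7  tau→2  [2 out]
  6: tau→2  [1 out]
  7: b→1  [1 out]
  8: c→3  tau→0  [2 out]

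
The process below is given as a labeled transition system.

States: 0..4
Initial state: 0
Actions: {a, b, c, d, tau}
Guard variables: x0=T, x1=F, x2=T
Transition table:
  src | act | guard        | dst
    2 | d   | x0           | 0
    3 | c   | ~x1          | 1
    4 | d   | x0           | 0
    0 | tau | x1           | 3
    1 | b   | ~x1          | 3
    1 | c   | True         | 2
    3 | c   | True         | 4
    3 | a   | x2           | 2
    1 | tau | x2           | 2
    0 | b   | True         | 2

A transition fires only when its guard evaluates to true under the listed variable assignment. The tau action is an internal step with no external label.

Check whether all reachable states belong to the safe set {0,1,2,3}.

Inv-set: {0,1,2,3}
R = {0,2}
  0: safe
  2: safe

Answer: INVARIANT HOLDS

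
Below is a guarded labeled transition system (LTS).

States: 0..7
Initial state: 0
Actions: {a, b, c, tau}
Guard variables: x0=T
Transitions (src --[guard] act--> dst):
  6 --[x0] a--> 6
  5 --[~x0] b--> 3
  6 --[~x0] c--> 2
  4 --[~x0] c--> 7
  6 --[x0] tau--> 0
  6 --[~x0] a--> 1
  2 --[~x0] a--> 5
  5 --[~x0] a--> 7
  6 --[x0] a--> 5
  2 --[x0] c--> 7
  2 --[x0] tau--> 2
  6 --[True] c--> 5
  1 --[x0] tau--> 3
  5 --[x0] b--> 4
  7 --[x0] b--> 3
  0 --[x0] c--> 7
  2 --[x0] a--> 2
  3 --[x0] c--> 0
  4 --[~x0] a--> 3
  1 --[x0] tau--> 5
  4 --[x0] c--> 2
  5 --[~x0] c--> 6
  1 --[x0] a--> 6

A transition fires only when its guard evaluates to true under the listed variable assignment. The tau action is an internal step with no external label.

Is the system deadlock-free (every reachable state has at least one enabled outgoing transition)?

Reach set: {0,3,7}
  0: c→7  [1 exit(s)]
  3: c→0  [1 exit(s)]
  7: b→3  [1 exit(s)]

Answer: DEADLOCK-FREE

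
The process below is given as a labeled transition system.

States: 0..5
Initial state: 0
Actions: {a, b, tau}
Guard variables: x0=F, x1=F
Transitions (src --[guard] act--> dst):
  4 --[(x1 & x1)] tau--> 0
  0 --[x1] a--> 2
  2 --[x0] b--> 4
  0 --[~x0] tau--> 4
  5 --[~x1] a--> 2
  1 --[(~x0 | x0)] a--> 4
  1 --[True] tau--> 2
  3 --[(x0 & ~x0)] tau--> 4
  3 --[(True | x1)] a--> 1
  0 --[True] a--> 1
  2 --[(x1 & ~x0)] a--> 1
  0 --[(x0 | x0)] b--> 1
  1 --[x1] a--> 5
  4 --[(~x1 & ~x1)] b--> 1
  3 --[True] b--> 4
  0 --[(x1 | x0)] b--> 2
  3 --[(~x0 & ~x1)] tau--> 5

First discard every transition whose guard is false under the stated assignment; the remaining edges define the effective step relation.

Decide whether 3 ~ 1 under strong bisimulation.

Refine partition for ~:
  P[0] = {{0,1,2,3,4,5}}
  P[1] = {{0,1},{2},{3},{4},{5}}
  P[2] = {{0},{1},{2},{3},{4},{5}}
6 equivalence class(es) (converged in 3)
class of 3: {3}; class of 1: {1}

Answer: NOT BISIMILAR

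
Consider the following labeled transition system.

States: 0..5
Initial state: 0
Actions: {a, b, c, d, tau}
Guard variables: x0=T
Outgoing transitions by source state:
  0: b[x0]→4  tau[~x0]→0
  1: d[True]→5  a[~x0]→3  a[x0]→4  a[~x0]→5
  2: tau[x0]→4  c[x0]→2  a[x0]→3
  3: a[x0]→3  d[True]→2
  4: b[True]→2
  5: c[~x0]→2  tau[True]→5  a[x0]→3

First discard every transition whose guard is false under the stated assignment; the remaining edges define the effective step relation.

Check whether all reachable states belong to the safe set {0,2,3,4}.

Answer: INVARIANT HOLDS

Analysis:
Allowed set {0,2,3,4}
Reachable = {0,2,3,4}
  0: safe
  2: safe
  3: safe
  4: safe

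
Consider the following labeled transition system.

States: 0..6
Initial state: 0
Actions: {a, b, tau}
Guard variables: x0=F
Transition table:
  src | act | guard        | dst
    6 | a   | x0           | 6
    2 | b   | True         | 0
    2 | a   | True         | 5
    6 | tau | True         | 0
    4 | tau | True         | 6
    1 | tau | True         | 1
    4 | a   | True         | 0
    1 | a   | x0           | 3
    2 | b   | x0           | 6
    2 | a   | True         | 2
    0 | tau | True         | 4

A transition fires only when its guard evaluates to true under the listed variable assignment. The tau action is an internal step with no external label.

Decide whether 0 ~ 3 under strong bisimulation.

Bisimulation quotient by refinement:
  P[0] = {{0,1,2,3,4,5,6}}
  P[1] = {{0,1,6},{2},{3,5},{4}}
  P[2] = {{0},{1,6},{2},{3,5},{4}}
  P[3] = {{0},{1},{2},{3,5},{4},{6}}
stable after 4 split(s): 6 block(s)
0∈{0}, 3∈{3,5}

Answer: NOT BISIMILAR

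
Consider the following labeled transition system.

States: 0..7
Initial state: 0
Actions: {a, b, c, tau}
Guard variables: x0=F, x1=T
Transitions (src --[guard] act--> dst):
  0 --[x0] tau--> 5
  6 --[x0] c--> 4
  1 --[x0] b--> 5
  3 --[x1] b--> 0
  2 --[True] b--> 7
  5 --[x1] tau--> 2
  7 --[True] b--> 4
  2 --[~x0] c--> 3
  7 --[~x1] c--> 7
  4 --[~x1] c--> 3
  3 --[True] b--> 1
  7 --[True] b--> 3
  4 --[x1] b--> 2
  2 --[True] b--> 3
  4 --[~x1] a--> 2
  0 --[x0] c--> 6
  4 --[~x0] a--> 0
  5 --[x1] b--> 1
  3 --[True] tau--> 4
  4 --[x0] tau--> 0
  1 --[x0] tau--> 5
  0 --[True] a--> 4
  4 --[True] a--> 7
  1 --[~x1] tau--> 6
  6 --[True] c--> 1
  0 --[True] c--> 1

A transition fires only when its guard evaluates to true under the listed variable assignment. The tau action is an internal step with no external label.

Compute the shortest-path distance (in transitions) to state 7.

Answer: 2

Trace:
BFS to 7:
  L0 = {0}
  L1 = {1,4}
  L2 = {2,7}
depth(7)=2, e.g. a·a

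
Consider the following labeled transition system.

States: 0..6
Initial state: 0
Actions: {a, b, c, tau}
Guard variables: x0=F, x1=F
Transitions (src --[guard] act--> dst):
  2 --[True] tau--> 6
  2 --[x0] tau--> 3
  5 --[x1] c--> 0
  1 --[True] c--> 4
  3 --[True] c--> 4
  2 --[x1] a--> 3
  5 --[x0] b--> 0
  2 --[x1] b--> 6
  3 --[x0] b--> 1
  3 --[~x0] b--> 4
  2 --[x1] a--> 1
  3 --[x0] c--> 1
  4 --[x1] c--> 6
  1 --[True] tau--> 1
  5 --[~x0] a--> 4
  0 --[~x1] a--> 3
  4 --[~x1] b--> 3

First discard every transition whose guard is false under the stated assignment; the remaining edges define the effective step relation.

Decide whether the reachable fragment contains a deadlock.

Answer: DEADLOCK-FREE

Analysis:
R = {0,3,4}
  0: a→3  [1 exit(s)]
  3: b→4  c→4  [2 exit(s)]
  4: b→3  [1 exit(s)]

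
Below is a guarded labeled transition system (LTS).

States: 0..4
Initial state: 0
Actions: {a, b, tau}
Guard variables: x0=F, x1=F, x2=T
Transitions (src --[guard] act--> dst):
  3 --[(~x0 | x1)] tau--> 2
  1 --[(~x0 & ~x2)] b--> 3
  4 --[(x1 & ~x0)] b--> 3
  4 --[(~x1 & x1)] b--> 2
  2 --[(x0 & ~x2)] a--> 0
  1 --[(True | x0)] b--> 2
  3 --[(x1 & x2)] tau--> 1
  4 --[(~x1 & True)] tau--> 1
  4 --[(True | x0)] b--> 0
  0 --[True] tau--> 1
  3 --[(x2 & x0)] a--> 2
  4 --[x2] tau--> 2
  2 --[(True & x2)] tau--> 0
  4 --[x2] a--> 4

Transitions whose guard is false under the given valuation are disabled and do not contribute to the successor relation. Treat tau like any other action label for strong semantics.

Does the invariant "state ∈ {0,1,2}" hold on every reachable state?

Inv-set: {0,1,2}
R = {0,1,2}
  0: ok
  1: ok
  2: ok

Answer: INVARIANT HOLDS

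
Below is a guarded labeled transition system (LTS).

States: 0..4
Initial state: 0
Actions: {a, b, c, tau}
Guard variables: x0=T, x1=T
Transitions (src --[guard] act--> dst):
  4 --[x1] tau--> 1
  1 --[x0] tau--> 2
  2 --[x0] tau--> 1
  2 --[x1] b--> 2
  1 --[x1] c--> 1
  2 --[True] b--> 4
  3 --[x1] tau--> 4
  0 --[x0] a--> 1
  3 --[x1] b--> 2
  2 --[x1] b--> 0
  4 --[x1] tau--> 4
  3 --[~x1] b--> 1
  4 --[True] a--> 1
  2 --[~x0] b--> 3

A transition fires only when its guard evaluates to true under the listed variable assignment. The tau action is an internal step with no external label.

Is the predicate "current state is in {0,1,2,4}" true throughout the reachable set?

Answer: INVARIANT HOLDS

Working:
Inv-set: {0,1,2,4}
R = {0,1,2,4}
  0: ok
  1: ok
  2: ok
  4: ok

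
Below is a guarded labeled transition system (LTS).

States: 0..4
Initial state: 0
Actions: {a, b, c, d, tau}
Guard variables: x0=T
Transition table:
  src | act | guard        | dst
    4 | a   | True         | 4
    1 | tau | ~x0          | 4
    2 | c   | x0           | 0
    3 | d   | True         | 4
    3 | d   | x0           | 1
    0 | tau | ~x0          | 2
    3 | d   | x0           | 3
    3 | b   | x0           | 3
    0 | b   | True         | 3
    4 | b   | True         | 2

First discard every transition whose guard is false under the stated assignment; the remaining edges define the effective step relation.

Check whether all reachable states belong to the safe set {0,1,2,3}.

Inv-set: {0,1,2,3}
Reach set: {0,1,2,3,4}
  0: ✓
  1: ✓
  2: ✓
  3: ✓
  4: VIOLATES
reach 4 via b·d — violates

Answer: INVARIANT VIOLATED at state 4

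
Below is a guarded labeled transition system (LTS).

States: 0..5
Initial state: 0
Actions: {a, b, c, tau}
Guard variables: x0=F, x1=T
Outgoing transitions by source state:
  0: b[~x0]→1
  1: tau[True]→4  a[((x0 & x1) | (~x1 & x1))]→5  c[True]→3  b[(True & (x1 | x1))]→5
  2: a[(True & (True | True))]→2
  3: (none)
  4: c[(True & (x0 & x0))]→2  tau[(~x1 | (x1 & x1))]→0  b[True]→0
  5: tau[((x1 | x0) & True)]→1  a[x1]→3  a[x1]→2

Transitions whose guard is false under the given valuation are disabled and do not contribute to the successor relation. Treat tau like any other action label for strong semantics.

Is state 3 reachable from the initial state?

Answer: REACHABLE

Trace:
10 transition(s) survive guard evaluation.
L0 = {0}
L1 = {1}  total {0,1}
L2 = {3,4,5}  total {0,1,3,4,5}
L3 = {2}  total {0,1,2,3,4,5}
Reach set: {0,1,2,3,4,5}
Path to 3: b·c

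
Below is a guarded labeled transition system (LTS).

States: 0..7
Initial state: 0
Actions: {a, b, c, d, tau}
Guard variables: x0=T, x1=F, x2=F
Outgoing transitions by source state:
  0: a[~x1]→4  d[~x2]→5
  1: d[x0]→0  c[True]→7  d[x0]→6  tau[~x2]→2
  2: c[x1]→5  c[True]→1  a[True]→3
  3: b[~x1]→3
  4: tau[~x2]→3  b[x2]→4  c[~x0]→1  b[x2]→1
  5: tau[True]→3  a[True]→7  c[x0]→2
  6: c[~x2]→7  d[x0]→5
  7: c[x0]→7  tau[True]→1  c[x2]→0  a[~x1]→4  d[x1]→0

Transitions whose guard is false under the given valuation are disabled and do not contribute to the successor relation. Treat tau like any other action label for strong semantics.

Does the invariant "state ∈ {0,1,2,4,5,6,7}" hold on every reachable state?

Answer: INVARIANT VIOLATED at state 3

Working:
Safe = {0,1,2,4,5,6,7}
Reach set: {0,1,2,3,4,5,6,7}
  0: ✓
  1: ✓
  2: ✓
  3: outside
  4: ✓
  5: ✓
  6: ✓
  7: ✓
counterexample path to 3: a·tau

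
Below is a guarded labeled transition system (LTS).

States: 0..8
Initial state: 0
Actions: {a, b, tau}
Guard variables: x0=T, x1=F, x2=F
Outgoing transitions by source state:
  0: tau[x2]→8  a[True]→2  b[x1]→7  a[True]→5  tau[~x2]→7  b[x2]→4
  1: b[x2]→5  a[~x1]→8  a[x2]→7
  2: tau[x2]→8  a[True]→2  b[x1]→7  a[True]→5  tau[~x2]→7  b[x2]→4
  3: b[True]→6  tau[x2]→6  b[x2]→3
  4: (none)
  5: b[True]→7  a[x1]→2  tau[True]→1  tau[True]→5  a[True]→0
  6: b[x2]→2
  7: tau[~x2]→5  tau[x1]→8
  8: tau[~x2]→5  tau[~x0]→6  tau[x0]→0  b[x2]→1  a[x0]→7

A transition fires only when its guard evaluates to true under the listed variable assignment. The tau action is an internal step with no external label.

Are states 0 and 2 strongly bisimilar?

Answer: BISIMILAR

Trace:
Bisimulation quotient by refinement:
  round 0: {{0,1,2,3,4,5,6,7,8}}
  round 1: {{0,2,8},{1},{3},{4,6},{5},{7}}
  round 2: {{0,2},{1},{3},{4,6},{5},{7},{8}}
7 equivalence class(es) (converged in 3)
class of 0: {0,2}; class of 2: {0,2}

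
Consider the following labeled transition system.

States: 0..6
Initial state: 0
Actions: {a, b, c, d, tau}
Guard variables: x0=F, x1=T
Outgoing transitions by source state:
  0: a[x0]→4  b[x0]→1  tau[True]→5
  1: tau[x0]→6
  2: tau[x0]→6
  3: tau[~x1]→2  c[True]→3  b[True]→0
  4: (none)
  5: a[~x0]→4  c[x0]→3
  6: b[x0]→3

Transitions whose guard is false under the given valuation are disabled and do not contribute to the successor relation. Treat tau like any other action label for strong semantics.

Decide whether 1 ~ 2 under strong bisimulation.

Refine partition for ~:
  P[0] = {{0,1,2,3,4,5,6}}
  P[1] = {{0},{1,2,4,6},{3},{5}}
stable after 2 split(s): 4 block(s)
[1]={1,2,4,6}  [2]={1,2,4,6}

Answer: BISIMILAR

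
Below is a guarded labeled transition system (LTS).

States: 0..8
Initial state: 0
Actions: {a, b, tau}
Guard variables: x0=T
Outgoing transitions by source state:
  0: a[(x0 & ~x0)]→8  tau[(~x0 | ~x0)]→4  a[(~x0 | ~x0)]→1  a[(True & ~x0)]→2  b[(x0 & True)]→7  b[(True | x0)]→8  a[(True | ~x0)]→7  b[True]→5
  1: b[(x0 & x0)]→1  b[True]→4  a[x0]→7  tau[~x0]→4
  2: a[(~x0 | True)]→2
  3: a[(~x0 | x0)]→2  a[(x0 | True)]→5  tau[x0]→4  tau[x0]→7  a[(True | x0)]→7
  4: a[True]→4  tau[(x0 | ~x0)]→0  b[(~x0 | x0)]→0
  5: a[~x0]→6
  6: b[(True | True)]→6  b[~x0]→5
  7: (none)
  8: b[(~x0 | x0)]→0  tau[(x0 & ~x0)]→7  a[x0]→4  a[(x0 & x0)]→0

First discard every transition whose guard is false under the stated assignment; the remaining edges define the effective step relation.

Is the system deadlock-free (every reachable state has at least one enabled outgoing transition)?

R = {0,4,5,7,8}
  0: a→7  b→5  b→7  b→8  [4 exit(s)]
  4: a→4  b→0  tau→0  [3 exit(s)]
  5: ∅  [deadlock]
  7: ∅  [deadlock]
  8: a→0  a→4  b→0  [3 exit(s)]
witness 5: b

Answer: DEADLOCK at state 5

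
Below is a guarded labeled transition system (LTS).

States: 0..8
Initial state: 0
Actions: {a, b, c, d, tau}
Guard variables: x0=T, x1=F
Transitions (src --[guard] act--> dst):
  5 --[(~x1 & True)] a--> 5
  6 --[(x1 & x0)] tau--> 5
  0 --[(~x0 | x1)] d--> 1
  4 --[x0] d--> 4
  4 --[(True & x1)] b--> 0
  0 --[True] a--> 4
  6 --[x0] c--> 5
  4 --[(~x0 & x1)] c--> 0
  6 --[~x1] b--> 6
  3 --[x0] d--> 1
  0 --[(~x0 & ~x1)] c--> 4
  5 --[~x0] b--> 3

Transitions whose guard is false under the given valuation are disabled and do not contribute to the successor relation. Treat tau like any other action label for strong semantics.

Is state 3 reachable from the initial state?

6 transition(s) survive guard evaluation.
depth 0: {0}
depth 1: {4}  now seen {0,4}
Reachable = {0,4}

Answer: UNREACHABLE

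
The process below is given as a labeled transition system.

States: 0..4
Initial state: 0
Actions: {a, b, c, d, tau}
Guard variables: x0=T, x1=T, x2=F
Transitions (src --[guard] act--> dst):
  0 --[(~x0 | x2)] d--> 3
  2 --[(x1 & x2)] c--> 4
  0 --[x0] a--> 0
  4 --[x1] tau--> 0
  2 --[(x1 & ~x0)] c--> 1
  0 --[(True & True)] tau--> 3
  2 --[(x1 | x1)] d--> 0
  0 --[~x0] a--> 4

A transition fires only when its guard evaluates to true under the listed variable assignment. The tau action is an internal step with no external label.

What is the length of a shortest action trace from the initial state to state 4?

Answer: UNREACHABLE

Analysis:
Layered search for 4:
  L0 = {0}
  L1 = {3}
4 never appears.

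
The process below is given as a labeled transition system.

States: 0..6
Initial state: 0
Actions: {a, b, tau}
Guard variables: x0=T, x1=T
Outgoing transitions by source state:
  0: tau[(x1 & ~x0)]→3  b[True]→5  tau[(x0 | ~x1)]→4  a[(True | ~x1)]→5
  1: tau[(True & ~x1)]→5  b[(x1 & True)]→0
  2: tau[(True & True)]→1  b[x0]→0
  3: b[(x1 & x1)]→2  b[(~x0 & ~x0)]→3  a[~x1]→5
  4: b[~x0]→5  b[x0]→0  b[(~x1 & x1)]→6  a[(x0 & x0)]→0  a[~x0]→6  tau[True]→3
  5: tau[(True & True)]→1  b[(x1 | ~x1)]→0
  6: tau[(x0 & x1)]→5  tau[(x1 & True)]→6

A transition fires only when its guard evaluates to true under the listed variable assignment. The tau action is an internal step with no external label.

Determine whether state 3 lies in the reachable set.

After dropping false guards: 14 live edges.
depth 0: {0}
depth 1: {4,5}  cumulative {0,4,5}
depth 2: {1,3}  cumulative {0,1,3,4,5}
depth 3: {2}  cumulative {0,1,2,3,4,5}
Reach set: {0,1,2,3,4,5}
witness 3: tau·tau

Answer: REACHABLE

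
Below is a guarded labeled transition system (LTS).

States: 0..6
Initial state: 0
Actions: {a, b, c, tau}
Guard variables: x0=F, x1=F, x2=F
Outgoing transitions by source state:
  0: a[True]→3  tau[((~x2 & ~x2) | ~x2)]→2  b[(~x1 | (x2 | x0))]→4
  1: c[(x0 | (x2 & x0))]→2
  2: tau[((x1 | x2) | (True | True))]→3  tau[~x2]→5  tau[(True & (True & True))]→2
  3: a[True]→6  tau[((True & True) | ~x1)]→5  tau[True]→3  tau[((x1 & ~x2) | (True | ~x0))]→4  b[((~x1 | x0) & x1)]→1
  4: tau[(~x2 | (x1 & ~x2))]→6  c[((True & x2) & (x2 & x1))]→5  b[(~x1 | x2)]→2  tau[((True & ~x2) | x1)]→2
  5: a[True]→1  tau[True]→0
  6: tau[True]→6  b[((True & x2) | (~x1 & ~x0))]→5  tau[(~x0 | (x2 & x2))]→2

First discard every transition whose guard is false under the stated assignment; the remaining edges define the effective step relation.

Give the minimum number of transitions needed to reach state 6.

Answer: 2

Working:
BFS to 6:
  depth 0: {0}
  depth 1: {2,3,4}
  depth 2: {5,6}
6 enters at depth 2; path a·a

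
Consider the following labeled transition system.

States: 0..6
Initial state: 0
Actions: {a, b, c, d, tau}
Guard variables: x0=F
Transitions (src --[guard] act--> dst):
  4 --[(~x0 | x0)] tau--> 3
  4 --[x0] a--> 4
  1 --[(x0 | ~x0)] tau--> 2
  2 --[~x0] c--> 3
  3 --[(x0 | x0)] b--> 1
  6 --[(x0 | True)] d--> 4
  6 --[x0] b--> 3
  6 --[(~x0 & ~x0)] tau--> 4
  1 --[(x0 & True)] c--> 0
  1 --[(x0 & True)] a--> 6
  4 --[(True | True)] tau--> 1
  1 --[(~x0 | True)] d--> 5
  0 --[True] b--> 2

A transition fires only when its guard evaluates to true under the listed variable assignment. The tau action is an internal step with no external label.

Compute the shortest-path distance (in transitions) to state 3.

BFS to 3:
  Layer 0: {0}
  Layer 1: {2}
  Layer 2: {3}
depth(3)=2, e.g. b·c

Answer: 2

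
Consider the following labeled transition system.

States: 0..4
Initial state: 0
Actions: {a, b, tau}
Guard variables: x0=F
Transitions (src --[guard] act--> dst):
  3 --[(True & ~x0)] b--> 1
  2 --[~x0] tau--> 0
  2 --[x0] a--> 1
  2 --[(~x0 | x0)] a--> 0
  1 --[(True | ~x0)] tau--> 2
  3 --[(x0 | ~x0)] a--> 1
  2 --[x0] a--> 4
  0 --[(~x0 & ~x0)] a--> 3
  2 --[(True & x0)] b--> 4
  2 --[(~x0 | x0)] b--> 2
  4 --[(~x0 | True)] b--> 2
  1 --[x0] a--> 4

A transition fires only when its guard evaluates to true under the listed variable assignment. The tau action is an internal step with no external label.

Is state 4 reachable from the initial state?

8 transition(s) survive guard evaluation.
L0 = {0}
L1 = {3}  cumulative {0,3}
L2 = {1}  cumulative {0,1,3}
L3 = {2}  cumulative {0,1,2,3}
Reach set: {0,1,2,3}

Answer: UNREACHABLE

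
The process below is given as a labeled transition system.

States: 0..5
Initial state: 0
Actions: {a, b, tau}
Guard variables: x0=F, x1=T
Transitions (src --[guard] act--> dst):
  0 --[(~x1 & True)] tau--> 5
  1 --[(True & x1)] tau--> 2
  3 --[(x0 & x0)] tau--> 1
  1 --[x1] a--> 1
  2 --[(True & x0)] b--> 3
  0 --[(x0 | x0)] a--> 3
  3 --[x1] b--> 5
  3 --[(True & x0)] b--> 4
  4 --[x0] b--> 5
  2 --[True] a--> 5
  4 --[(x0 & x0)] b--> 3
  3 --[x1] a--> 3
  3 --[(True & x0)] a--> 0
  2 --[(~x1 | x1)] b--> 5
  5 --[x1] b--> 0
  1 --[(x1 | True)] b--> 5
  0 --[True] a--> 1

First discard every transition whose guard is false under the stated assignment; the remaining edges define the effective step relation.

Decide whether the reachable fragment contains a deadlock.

R = {0,1,2,5}
  0: a→1  [1 out]
  1: a→1  b→5  tau→2  [3 out]
  2: a→5  b→5  [2 out]
  5: b→0  [1 out]

Answer: DEADLOCK-FREE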